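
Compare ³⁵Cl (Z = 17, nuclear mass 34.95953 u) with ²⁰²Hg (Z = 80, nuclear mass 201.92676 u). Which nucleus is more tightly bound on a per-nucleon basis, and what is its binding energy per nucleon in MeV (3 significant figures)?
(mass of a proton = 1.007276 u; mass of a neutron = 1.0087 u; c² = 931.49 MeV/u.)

³⁵Cl; 8.54 MeV/nucleon

³⁵Cl: Σm = 17(1.007276) + 18(1.0087) = 35.280292 u; Δm = 0.320762 u; E_B = 298.79 MeV; E_B/A = 8.537 MeV
²⁰²Hg: Σm = 80(1.007276) + 122(1.0087) = 203.643480 u; Δm = 1.716720 u; E_B = 1599.1 MeV; E_B/A = 7.916 MeV
³⁵Cl has the higher binding energy per nucleon, so it is the more tightly bound nucleus.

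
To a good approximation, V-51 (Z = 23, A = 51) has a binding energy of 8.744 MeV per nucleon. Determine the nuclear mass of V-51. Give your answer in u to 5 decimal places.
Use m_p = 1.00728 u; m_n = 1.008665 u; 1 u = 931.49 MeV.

Total binding energy = 51 × 8.744 = 445.944 MeV
Mass defect = 445.944 MeV / (931.49 MeV/u) = 0.4787427 u
Constituent mass = 23(1.00728) + 28(1.008665) = 51.410060 u
Nuclear mass = 51.410060 − 0.4787427 = 50.9313173 u ≈ 50.93132 u (to 5 decimal places)

50.93132 u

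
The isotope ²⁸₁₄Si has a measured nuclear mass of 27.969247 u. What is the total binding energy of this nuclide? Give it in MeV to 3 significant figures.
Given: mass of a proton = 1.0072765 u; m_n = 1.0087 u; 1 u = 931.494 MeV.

237 MeV

Σm = 14·m_p + 14·m_n = 14.1018710 + 14.1218 = 28.2236710 u
Δm = 28.2236710 − 27.969247 = 0.2544240 u
E_B = 0.2544240 × 931.494 = 236.994 MeV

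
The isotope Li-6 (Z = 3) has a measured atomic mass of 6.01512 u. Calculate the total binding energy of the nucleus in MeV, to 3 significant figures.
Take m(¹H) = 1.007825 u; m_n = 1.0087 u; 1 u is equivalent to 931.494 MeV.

32.1 MeV

With 3 protons and 3 neutrons (A = 6):
Σm = 3·m(¹H) + 3·m_n = 3.023475 + 3.0261 = 6.049575 u
Mass defect Δm = 6.049575 − 6.01512 = 0.034455 u
E_B = 0.034455 × 931.494 = 32.0946 MeV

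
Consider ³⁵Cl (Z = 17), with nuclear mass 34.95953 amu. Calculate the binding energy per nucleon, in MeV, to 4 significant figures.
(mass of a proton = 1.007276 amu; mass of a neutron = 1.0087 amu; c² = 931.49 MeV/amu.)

The nucleus contains 17 protons and 35 − 17 = 18 neutrons.
Total constituent mass: 17 × 1.007276 + 18 × 1.0087 = 35.280292 amu
Mass defect Δm = 35.280292 − 34.95953 = 0.320762 amu
Binding energy = Δm·c² = 0.320762 × 931.49 MeV/amu = 298.787 MeV
Per nucleon: 298.787 / 35 = 8.537 MeV

8.537 MeV/nucleon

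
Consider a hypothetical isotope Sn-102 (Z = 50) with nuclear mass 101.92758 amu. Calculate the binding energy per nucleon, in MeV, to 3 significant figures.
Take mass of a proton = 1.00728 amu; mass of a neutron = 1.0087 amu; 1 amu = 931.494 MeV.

8.12 MeV/nucleon

Total constituent mass: 50 × 1.00728 + 52 × 1.0087 = 102.81640 amu
The mass defect is 102.81640 − 101.92758 = 0.88882 amu.
Binding energy = Δm·c² = 0.88882 × 931.494 MeV/amu = 827.930 MeV
Dividing by A = 102 gives 8.117 MeV per nucleon.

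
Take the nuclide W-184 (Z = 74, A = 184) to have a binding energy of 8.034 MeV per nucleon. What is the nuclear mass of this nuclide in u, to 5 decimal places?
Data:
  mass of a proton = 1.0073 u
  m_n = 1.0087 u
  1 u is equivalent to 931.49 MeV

183.91022 u

Total binding energy = 184 × 8.034 = 1478.256 MeV
Mass defect = 1478.256 MeV / (931.49 MeV/u) = 1.5869800 u
Constituent mass = 74(1.0073) + 110(1.0087) = 185.4972 u
Nuclear mass = 185.4972 − 1.5869800 = 183.9102200 u ≈ 183.91022 u (to 5 decimal places)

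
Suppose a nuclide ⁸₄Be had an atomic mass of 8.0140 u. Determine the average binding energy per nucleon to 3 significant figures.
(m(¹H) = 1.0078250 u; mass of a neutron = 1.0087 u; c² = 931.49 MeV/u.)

6.07 MeV/nucleon

The nucleus contains 4 protons and 8 − 4 = 4 neutrons.
Total constituent mass: 4 × 1.0078250 + 4 × 1.0087 = 8.0661000 u
Mass defect Δm = 8.0661000 − 8.0140 = 0.0521000 u
E_B = 0.0521000 × 931.49 = 48.5306 MeV
BE/A = 48.5306 MeV / 8 = 6.066 MeV/nucleon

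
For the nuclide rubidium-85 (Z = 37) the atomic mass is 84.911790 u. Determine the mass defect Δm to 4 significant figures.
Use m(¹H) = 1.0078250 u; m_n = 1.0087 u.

0.7953 u

Σm = 37·m(¹H) + 48·m_n = 37.2895250 + 48.4176 = 85.7071250 u
The mass defect is 85.7071250 − 84.911790 = 0.7953350 u.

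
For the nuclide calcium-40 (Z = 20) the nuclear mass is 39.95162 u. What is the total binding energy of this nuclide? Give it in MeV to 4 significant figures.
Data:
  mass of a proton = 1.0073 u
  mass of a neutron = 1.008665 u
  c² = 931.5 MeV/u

With 20 protons and 20 neutrons (A = 40):
Mass of separated nucleons = 20(1.0073) + 20(1.008665) = 20.1460 + 20.173300 = 40.319300 u
Mass defect Δm = 40.319300 − 39.95162 = 0.367680 u
E_B = 0.367680 × 931.5 = 342.494 MeV

342.5 MeV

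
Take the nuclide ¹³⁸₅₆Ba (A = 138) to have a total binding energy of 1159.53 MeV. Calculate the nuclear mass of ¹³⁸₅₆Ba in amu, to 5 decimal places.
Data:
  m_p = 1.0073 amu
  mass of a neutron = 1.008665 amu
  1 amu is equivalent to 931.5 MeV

137.87453 amu

Mass defect = 1159.53 MeV / (931.5 MeV/amu) = 1.2447987 amu
Constituent mass = 56(1.0073) + 82(1.008665) = 139.119330 amu
Nuclear mass = 139.119330 − 1.2447987 = 137.8745313 amu ≈ 137.87453 amu (to 5 decimal places)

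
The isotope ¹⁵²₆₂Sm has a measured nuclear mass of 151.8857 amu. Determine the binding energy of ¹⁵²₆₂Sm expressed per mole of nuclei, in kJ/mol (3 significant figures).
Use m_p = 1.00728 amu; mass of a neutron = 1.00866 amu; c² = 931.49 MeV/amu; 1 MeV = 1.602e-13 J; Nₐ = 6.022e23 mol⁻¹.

Z = 62, so N = A − Z = 152 − 62 = 90.
Total constituent mass: 62 × 1.00728 + 90 × 1.00866 = 153.23076 amu
The mass defect is 153.23076 − 151.8857 = 1.34506 amu.
Binding energy = Δm·c² = 1.34506 × 931.49 MeV/amu = 1252.91 MeV
Per nucleus in joules: 1252.91 MeV × 1.602e-13 J/MeV = 2.0072e-10 J
Per mole: 2.0072e-10 J × 6.022e23 mol⁻¹ = 1.2087e+14 J/mol

1.21e+11 kJ/mol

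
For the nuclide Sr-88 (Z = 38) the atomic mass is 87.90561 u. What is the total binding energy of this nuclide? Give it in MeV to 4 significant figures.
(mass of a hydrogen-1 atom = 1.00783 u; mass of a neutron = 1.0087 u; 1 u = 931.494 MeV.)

Σm = 38·m(¹H) + 50·m_n = 38.29754 + 50.4350 = 88.73254 u
The mass defect is 88.73254 − 87.90561 = 0.82693 u.
Converting to energy: 0.82693 u × 931.494 MeV/u = 770.280 MeV

770.3 MeV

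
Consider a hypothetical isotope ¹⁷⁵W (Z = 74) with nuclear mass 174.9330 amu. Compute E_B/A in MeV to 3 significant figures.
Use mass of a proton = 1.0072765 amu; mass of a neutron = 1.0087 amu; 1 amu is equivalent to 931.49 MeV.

Mass of separated nucleons = 74(1.0072765) + 101(1.0087) = 74.5384610 + 101.8787 = 176.4171610 amu
Mass defect Δm = 176.4171610 − 174.9330 = 1.4841610 amu
Converting to energy: 1.4841610 amu × 931.49 MeV/amu = 1382.48 MeV
Per nucleon: 1382.48 / 175 = 7.900 MeV

7.90 MeV/nucleon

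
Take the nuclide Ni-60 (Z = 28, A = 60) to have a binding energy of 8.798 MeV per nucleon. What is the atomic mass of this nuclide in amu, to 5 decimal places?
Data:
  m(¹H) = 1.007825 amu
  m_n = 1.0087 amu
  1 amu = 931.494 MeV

59.93080 amu

Total binding energy = 60 × 8.798 = 527.880 MeV
Mass defect = 527.880 MeV / (931.494 MeV/amu) = 0.5667025 amu
Constituent mass = 28(1.007825) + 32(1.0087) = 60.497500 amu
Atomic mass = 60.497500 − 0.5667025 = 59.9307975 amu ≈ 59.93080 amu (to 5 decimal places)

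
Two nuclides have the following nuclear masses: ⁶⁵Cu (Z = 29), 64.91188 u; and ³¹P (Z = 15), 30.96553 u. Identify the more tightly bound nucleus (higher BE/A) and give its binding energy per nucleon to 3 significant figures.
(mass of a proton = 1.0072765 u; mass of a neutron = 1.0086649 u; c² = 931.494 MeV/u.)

⁶⁵Cu: Σm = 29(1.0072765) + 36(1.0086649) = 65.5229549 u; Δm = 0.6110749 u; E_B = 569.21 MeV; E_B/A = 8.757 MeV
³¹P: Σm = 15(1.0072765) + 16(1.0086649) = 31.2477859 u; Δm = 0.2822559 u; E_B = 262.92 MeV; E_B/A = 8.481 MeV
⁶⁵Cu has the higher binding energy per nucleon, so it is the more tightly bound nucleus.

⁶⁵Cu; 8.76 MeV/nucleon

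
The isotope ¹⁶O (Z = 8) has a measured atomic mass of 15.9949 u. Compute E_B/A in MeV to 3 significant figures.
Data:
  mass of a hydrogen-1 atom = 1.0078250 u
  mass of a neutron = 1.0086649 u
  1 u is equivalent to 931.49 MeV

With 8 protons and 8 neutrons (A = 16):
Mass of separated nucleons = 8(1.0078250) + 8(1.0086649) = 8.0626000 + 8.0693192 = 16.1319192 u
Mass defect Δm = 16.1319192 − 15.9949 = 0.1370192 u
E_B = 0.1370192 × 931.49 = 127.632 MeV
BE/A = 127.632 MeV / 16 = 7.977 MeV/nucleon

7.98 MeV/nucleon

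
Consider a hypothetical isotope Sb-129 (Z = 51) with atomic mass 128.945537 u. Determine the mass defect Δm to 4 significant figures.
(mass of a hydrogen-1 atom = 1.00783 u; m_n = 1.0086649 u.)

1.130 u

With 51 protons and 78 neutrons (A = 129):
Σm = 51·m(¹H) + 78·m_n = 51.39933 + 78.6758622 = 130.0751922 u
Δm = 130.0751922 − 128.945537 = 1.1296552 u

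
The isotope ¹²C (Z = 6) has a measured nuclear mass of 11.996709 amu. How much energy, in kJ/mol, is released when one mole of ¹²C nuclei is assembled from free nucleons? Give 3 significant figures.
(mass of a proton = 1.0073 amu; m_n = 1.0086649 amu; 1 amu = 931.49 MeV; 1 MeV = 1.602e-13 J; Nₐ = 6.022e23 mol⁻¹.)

8.90e+09 kJ/mol

Σm = 6·m_p + 6·m_n = 6.0438 + 6.0519894 = 12.0957894 amu
Δm = 12.0957894 − 11.996709 = 0.0990804 amu
Binding energy = Δm·c² = 0.0990804 × 931.49 MeV/amu = 92.2924 MeV
Per nucleus in joules: 92.2924 MeV × 1.602e-13 J/MeV = 1.4785e-11 J
Per mole: 1.4785e-11 J × 6.022e23 mol⁻¹ = 8.9035e+12 J/mol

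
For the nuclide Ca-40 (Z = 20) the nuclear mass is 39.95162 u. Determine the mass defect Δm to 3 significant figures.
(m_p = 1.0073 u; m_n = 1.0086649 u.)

0.368 u

Total constituent mass: 20 × 1.0073 + 20 × 1.0086649 = 40.3192980 u
Δm = 40.3192980 − 39.95162 = 0.3676780 u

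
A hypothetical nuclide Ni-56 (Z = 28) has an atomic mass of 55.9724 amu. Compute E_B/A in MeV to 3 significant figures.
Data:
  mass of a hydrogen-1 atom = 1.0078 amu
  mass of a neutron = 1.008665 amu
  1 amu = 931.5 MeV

8.13 MeV/nucleon

With 28 protons and 28 neutrons (A = 56):
Σm = 28·m(¹H) + 28·m_n = 28.2184 + 28.242620 = 56.461020 amu
Δm = 56.461020 − 55.9724 = 0.488620 amu
Binding energy = Δm·c² = 0.488620 × 931.5 MeV/amu = 455.150 MeV
Dividing by A = 56 gives 8.128 MeV per nucleon.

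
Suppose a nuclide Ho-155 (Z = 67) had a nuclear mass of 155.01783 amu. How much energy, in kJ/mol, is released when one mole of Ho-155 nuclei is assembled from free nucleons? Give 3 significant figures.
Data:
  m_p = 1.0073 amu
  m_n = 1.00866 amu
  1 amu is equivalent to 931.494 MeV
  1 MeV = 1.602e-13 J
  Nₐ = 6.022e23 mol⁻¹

With 67 protons and 88 neutrons (A = 155):
Σm = 67·m_p + 88·m_n = 67.4891 + 88.76208 = 156.25118 amu
The mass defect is 156.25118 − 155.01783 = 1.23335 amu.
Binding energy = Δm·c² = 1.23335 × 931.494 MeV/amu = 1148.86 MeV
Per nucleus in joules: 1148.86 MeV × 1.602e-13 J/MeV = 1.8405e-10 J
Per mole: 1.8405e-10 J × 6.022e23 mol⁻¹ = 1.1083e+14 J/mol

1.11e+11 kJ/mol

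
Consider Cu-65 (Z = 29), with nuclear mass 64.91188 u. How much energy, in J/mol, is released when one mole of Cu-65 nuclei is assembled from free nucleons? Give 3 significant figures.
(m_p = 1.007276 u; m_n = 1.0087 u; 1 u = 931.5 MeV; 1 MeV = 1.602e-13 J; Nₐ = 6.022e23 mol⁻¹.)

5.50e+13 J/mol

Total constituent mass: 29 × 1.007276 + 36 × 1.0087 = 65.524204 u
Δm = 65.524204 − 64.91188 = 0.612324 u
Binding energy = Δm·c² = 0.612324 × 931.5 MeV/u = 570.380 MeV
Per nucleus in joules: 570.380 MeV × 1.602e-13 J/MeV = 9.1375e-11 J
Per mole: 9.1375e-11 J × 6.022e23 mol⁻¹ = 5.5026e+13 J/mol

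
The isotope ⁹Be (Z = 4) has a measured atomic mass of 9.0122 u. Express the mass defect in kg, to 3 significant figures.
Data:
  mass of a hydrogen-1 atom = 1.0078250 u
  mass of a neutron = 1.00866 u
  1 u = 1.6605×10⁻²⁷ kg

Σm = 4·m(¹H) + 5·m_n = 4.0313000 + 5.04330 = 9.0746000 u
Mass defect Δm = 9.0746000 − 9.0122 = 0.0624000 u
In SI units: 0.0624000 u × 1.6605×10⁻²⁷ kg/u = 1.0362e-28 kg

1.04e-28 kg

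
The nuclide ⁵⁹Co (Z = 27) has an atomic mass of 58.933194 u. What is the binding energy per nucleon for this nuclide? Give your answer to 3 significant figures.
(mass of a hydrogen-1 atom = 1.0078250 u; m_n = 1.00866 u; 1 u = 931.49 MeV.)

8.77 MeV/nucleon

Σm = 27·m(¹H) + 32·m_n = 27.2112750 + 32.27712 = 59.4883950 u
The mass defect is 59.4883950 − 58.933194 = 0.5552010 u.
E_B = 0.5552010 × 931.49 = 517.164 MeV
BE/A = 517.164 MeV / 59 = 8.765 MeV/nucleon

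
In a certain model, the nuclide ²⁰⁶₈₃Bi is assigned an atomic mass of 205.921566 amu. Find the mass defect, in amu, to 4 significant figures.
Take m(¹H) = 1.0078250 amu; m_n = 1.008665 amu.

Total constituent mass: 83 × 1.0078250 + 123 × 1.008665 = 207.7152700 amu
Mass defect Δm = 207.7152700 − 205.921566 = 1.7937040 amu

1.794 amu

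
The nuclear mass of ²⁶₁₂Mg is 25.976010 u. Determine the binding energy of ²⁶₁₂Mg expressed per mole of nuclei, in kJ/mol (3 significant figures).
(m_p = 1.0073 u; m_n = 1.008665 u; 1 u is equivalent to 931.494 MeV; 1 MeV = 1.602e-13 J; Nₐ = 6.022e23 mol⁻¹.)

2.09e+10 kJ/mol

Σm = 12·m_p + 14·m_n = 12.0876 + 14.121310 = 26.208910 u
Mass defect Δm = 26.208910 − 25.976010 = 0.232900 u
Converting to energy: 0.232900 u × 931.494 MeV/u = 216.945 MeV
Per nucleus in joules: 216.945 MeV × 1.602e-13 J/MeV = 3.4755e-11 J
Per mole: 3.4755e-11 J × 6.022e23 mol⁻¹ = 2.0929e+13 J/mol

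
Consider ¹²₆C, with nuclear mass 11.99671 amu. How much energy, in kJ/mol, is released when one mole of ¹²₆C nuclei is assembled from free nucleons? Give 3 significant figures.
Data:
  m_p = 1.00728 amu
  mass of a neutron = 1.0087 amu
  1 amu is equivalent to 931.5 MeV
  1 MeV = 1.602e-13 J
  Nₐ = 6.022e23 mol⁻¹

8.91e+09 kJ/mol

The nucleus contains 6 protons and 12 − 6 = 6 neutrons.
Mass of separated nucleons = 6(1.00728) + 6(1.0087) = 6.04368 + 6.0522 = 12.09588 amu
Mass defect Δm = 12.09588 − 11.99671 = 0.09917 amu
Binding energy = Δm·c² = 0.09917 × 931.5 MeV/amu = 92.3769 MeV
Per nucleus in joules: 92.3769 MeV × 1.602e-13 J/MeV = 1.4799e-11 J
Per mole: 1.4799e-11 J × 6.022e23 mol⁻¹ = 8.9120e+12 J/mol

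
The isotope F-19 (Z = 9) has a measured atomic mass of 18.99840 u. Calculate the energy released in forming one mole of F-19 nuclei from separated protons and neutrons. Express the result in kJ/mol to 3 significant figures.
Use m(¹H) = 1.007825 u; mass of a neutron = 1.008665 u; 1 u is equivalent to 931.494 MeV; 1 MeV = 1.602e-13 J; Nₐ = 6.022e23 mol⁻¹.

Σm = 9·m(¹H) + 10·m_n = 9.070425 + 10.086650 = 19.157075 u
Mass defect Δm = 19.157075 − 18.99840 = 0.158675 u
E_B = 0.158675 × 931.494 = 147.805 MeV
Per nucleus in joules: 147.805 MeV × 1.602e-13 J/MeV = 2.3678e-11 J
Per mole: 2.3678e-11 J × 6.022e23 mol⁻¹ = 1.4259e+13 J/mol

1.43e+10 kJ/mol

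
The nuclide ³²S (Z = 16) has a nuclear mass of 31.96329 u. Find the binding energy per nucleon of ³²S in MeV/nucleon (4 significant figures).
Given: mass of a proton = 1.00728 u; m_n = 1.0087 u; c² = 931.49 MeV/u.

Z = 16, so N = A − Z = 32 − 16 = 16.
Total constituent mass: 16 × 1.00728 + 16 × 1.0087 = 32.25568 u
Mass defect Δm = 32.25568 − 31.96329 = 0.29239 u
E_B = 0.29239 × 931.49 = 272.358 MeV
BE/A = 272.358 MeV / 32 = 8.511 MeV/nucleon

8.511 MeV/nucleon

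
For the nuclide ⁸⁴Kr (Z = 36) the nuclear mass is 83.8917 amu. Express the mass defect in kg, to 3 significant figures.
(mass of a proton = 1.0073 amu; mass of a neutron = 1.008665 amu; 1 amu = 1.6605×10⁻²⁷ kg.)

1.31e-27 kg

The nucleus contains 36 protons and 84 − 36 = 48 neutrons.
Σm = 36·m_p + 48·m_n = 36.2628 + 48.415920 = 84.678720 amu
Δm = 84.678720 − 83.8917 = 0.787020 amu
In SI units: 0.787020 amu × 1.6605×10⁻²⁷ kg/amu = 1.3068e-27 kg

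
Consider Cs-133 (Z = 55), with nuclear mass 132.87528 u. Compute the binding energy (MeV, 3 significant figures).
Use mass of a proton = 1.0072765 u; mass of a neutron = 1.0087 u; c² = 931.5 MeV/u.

1120 MeV

Mass of separated nucleons = 55(1.0072765) + 78(1.0087) = 55.4002075 + 78.6786 = 134.0788075 u
Δm = 134.0788075 − 132.87528 = 1.2035275 u
Converting to energy: 1.2035275 u × 931.5 MeV/u = 1121.09 MeV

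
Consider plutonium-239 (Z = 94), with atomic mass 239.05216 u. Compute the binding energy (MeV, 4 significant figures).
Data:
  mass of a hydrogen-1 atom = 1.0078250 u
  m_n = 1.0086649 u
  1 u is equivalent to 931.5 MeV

1807 MeV

Z = 94, so N = A − Z = 239 − 94 = 145.
Mass of separated nucleons = 94(1.0078250) + 145(1.0086649) = 94.7355500 + 146.2564105 = 240.9919605 u
Δm = 240.9919605 − 239.05216 = 1.9398005 u
Binding energy = Δm·c² = 1.9398005 × 931.5 MeV/u = 1806.92 MeV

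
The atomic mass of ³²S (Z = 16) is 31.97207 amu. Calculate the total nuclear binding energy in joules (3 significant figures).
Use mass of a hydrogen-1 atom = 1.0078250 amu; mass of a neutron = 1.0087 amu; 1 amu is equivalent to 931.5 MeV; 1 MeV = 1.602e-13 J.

4.36e-11 J

The nucleus contains 16 protons and 32 − 16 = 16 neutrons.
Mass of separated nucleons = 16(1.0078250) + 16(1.0087) = 16.1252000 + 16.1392 = 32.2644000 amu
Δm = 32.2644000 − 31.97207 = 0.2923300 amu
Converting to energy: 0.2923300 amu × 931.5 MeV/amu = 272.305 MeV
In joules: 272.305 MeV × 1.602e-13 J/MeV = 4.3623e-11 J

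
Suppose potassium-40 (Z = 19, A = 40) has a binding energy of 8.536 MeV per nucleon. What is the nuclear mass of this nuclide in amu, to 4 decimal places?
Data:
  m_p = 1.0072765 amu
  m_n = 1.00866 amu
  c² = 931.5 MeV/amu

Total binding energy = 40 × 8.536 = 341.440 MeV
Mass defect = 341.440 MeV / (931.5 MeV/amu) = 0.366549 amu
Constituent mass = 19(1.0072765) + 21(1.00866) = 40.3201135 amu
Nuclear mass = 40.3201135 − 0.366549 = 39.9535645 amu ≈ 39.9536 amu (to 4 decimal places)

39.9536 amu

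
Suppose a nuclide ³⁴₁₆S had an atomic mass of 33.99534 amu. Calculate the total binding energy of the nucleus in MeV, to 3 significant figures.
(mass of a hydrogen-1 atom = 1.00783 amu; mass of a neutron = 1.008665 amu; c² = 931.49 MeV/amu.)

266 MeV

Σm = 16·m(¹H) + 18·m_n = 16.12528 + 18.155970 = 34.281250 amu
Δm = 34.281250 − 33.99534 = 0.285910 amu
E_B = 0.285910 × 931.49 = 266.322 MeV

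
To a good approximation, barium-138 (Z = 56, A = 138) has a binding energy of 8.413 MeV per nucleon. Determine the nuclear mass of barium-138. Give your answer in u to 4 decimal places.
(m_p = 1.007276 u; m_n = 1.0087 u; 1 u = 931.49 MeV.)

137.8745 u

Total binding energy = 138 × 8.413 = 1160.994 MeV
Mass defect = 1160.994 MeV / (931.49 MeV/u) = 1.246384 u
Constituent mass = 56(1.007276) + 82(1.0087) = 139.120856 u
Nuclear mass = 139.120856 − 1.246384 = 137.874472 u ≈ 137.8745 u (to 4 decimal places)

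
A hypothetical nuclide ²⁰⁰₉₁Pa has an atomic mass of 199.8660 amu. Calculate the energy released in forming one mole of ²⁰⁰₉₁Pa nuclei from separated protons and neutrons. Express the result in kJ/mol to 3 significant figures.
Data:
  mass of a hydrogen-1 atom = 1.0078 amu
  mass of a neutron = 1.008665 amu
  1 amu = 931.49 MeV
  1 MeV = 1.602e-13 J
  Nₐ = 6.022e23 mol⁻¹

With 91 protons and 109 neutrons (A = 200):
Total constituent mass: 91 × 1.0078 + 109 × 1.008665 = 201.654285 amu
Δm = 201.654285 − 199.8660 = 1.788285 amu
Converting to energy: 1.788285 amu × 931.49 MeV/amu = 1665.77 MeV
Per nucleus in joules: 1665.77 MeV × 1.602e-13 J/MeV = 2.6686e-10 J
Per mole: 2.6686e-10 J × 6.022e23 mol⁻¹ = 1.6070e+14 J/mol

1.61e+11 kJ/mol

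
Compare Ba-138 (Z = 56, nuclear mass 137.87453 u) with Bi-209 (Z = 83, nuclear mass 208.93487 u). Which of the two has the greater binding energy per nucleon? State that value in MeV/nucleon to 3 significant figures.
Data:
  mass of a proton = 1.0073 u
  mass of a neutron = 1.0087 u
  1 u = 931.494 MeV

Ba-138: Σm = 56(1.0073) + 82(1.0087) = 139.1222 u; Δm = 1.24767 u; E_B = 1162.2 MeV; E_B/A = 8.422 MeV
Bi-209: Σm = 83(1.0073) + 126(1.0087) = 210.7021 u; Δm = 1.76723 u; E_B = 1646.16 MeV; E_B/A = 7.876 MeV
Ba-138 has the higher binding energy per nucleon, so it is the more tightly bound nucleus.

Ba-138; 8.42 MeV/nucleon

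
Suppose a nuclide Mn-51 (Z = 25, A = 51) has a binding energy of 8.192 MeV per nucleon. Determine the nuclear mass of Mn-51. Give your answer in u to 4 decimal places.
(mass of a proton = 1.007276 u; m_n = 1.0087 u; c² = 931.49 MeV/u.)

50.9596 u

Total binding energy = 51 × 8.192 = 417.792 MeV
Mass defect = 417.792 MeV / (931.49 MeV/u) = 0.448520 u
Constituent mass = 25(1.007276) + 26(1.0087) = 51.408100 u
Nuclear mass = 51.408100 − 0.448520 = 50.959580 u ≈ 50.9596 u (to 4 decimal places)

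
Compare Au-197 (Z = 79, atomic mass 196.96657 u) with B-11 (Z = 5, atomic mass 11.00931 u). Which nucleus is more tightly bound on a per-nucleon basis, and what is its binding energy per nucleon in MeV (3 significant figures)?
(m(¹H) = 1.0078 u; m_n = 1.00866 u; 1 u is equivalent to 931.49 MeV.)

Au-197; 7.90 MeV/nucleon

Au-197: Σm = 79(1.0078) + 118(1.00866) = 198.63808 u; Δm = 1.67151 u; E_B = 1557.0 MeV; E_B/A = 7.904 MeV
B-11: Σm = 5(1.0078) + 6(1.00866) = 11.09096 u; Δm = 0.08165 u; E_B = 76.056 MeV; E_B/A = 6.914 MeV
Au-197 has the higher binding energy per nucleon, so it is the more tightly bound nucleus.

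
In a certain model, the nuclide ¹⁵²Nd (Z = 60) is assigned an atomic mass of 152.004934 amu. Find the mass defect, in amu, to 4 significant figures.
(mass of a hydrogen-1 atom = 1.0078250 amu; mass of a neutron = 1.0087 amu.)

1.265 amu

With 60 protons and 92 neutrons (A = 152):
Total constituent mass: 60 × 1.0078250 + 92 × 1.0087 = 153.2699000 amu
The mass defect is 153.2699000 − 152.004934 = 1.2649660 amu.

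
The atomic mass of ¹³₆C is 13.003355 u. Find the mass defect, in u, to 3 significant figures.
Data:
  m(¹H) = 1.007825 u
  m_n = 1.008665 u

0.104 u

With 6 protons and 7 neutrons (A = 13):
Mass of separated nucleons = 6(1.007825) + 7(1.008665) = 6.046950 + 7.060655 = 13.107605 u
Δm = 13.107605 − 13.003355 = 0.104250 u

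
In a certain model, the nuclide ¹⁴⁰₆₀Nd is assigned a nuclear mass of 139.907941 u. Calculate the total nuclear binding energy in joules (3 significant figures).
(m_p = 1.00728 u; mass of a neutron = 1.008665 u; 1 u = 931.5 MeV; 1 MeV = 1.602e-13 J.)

1.82e-10 J

Mass of separated nucleons = 60(1.00728) + 80(1.008665) = 60.43680 + 80.693200 = 141.130000 u
The mass defect is 141.130000 − 139.907941 = 1.222059 u.
Binding energy = Δm·c² = 1.222059 × 931.5 MeV/u = 1138.35 MeV
In joules: 1138.35 MeV × 1.602e-13 J/MeV = 1.8236e-10 J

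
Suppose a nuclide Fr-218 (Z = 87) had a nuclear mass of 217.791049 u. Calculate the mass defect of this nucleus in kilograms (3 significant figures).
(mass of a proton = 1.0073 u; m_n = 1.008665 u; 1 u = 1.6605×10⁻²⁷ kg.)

Mass of separated nucleons = 87(1.0073) + 131(1.008665) = 87.6351 + 132.135115 = 219.770215 u
Δm = 219.770215 − 217.791049 = 1.979166 u
In SI units: 1.979166 u × 1.6605×10⁻²⁷ kg/u = 3.2864e-27 kg

3.29e-27 kg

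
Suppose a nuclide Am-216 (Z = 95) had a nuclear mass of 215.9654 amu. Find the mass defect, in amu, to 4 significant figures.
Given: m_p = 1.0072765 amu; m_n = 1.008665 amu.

1.774 amu

Z = 95, so N = A − Z = 216 − 95 = 121.
Mass of separated nucleons = 95(1.0072765) + 121(1.008665) = 95.6912675 + 122.048465 = 217.7397325 amu
Mass defect Δm = 217.7397325 − 215.9654 = 1.7743325 amu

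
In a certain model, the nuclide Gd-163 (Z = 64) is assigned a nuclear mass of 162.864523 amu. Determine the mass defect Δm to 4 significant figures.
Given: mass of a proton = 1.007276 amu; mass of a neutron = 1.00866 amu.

The nucleus contains 64 protons and 163 − 64 = 99 neutrons.
Mass of separated nucleons = 64(1.007276) + 99(1.00866) = 64.465664 + 99.85734 = 164.323004 amu
The mass defect is 164.323004 − 162.864523 = 1.458481 amu.

1.458 amu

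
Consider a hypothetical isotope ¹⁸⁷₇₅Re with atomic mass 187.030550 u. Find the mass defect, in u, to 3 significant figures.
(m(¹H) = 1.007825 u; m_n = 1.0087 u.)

With 75 protons and 112 neutrons (A = 187):
Total constituent mass: 75 × 1.007825 + 112 × 1.0087 = 188.561275 u
Mass defect Δm = 188.561275 − 187.030550 = 1.530725 u

1.53 u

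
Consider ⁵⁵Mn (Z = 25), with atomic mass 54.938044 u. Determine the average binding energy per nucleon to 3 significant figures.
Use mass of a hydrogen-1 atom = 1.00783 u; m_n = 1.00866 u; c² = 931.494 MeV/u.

8.76 MeV/nucleon

With 25 protons and 30 neutrons (A = 55):
Σm = 25·m(¹H) + 30·m_n = 25.19575 + 30.25980 = 55.45555 u
The mass defect is 55.45555 − 54.938044 = 0.517506 u.
Binding energy = Δm·c² = 0.517506 × 931.494 MeV/u = 482.054 MeV
BE/A = 482.054 MeV / 55 = 8.7646 MeV/nucleon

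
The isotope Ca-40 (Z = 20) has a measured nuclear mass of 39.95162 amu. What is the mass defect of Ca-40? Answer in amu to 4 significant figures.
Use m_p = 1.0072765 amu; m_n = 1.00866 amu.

Total constituent mass: 20 × 1.0072765 + 20 × 1.00866 = 40.3187300 amu
The mass defect is 40.3187300 − 39.95162 = 0.3671100 amu.

0.3671 amu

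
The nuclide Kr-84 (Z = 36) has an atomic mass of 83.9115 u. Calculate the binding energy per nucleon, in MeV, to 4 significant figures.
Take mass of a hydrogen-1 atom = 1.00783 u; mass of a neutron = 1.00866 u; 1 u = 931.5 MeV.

The nucleus contains 36 protons and 84 − 36 = 48 neutrons.
Mass of separated nucleons = 36(1.00783) + 48(1.00866) = 36.28188 + 48.41568 = 84.69756 u
Mass defect Δm = 84.69756 − 83.9115 = 0.78606 u
Binding energy = Δm·c² = 0.78606 × 931.5 MeV/u = 732.215 MeV
BE/A = 732.215 MeV / 84 = 8.717 MeV/nucleon

8.717 MeV/nucleon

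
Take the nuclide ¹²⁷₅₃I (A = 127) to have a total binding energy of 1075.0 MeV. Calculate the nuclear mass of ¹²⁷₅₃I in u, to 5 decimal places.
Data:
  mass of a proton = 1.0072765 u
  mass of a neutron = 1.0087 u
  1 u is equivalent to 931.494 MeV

Mass defect = 1075.0 MeV / (931.494 MeV/u) = 1.1540600 u
Constituent mass = 53(1.0072765) + 74(1.0087) = 128.0294545 u
Nuclear mass = 128.0294545 − 1.1540600 = 126.8753945 u ≈ 126.87539 u (to 5 decimal places)

126.87539 u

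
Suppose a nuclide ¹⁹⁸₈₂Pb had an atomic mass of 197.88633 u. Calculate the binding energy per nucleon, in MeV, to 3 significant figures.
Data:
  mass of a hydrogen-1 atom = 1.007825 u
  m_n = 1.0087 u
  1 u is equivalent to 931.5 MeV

8.30 MeV/nucleon

Z = 82, so N = A − Z = 198 − 82 = 116.
Total constituent mass: 82 × 1.007825 + 116 × 1.0087 = 199.650850 u
The mass defect is 199.650850 − 197.88633 = 1.764520 u.
Converting to energy: 1.764520 u × 931.5 MeV/u = 1643.65 MeV
BE/A = 1643.65 MeV / 198 = 8.301 MeV/nucleon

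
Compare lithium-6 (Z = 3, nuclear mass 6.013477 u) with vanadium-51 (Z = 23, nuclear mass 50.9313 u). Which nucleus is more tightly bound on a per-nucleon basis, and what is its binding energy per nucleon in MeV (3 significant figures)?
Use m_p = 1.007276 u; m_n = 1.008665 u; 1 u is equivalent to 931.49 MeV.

lithium-6: Σm = 3(1.007276) + 3(1.008665) = 6.047823 u; Δm = 0.034346 u; E_B = 31.993 MeV; E_B/A = 5.332 MeV
vanadium-51: Σm = 23(1.007276) + 28(1.008665) = 51.409968 u; Δm = 0.478668 u; E_B = 445.87 MeV; E_B/A = 8.743 MeV
vanadium-51 has the higher binding energy per nucleon, so it is the more tightly bound nucleus.

vanadium-51; 8.74 MeV/nucleon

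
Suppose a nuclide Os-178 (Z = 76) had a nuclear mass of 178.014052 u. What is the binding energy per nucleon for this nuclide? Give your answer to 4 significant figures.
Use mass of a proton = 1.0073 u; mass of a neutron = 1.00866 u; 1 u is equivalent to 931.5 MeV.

Z = 76, so N = A − Z = 178 − 76 = 102.
Total constituent mass: 76 × 1.0073 + 102 × 1.00866 = 179.43812 u
Δm = 179.43812 − 178.014052 = 1.424068 u
E_B = 1.424068 × 931.5 = 1326.52 MeV
Dividing by A = 178 gives 7.452 MeV per nucleon.

7.452 MeV/nucleon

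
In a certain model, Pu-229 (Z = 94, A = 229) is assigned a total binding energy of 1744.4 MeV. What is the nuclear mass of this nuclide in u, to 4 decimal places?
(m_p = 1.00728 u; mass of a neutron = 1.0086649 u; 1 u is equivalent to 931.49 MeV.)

Mass defect = 1744.4 MeV / (931.49 MeV/u) = 1.872699 u
Constituent mass = 94(1.00728) + 135(1.0086649) = 230.8540815 u
Nuclear mass = 230.8540815 − 1.872699 = 228.9813825 u ≈ 228.9814 u (to 4 decimal places)

228.9814 u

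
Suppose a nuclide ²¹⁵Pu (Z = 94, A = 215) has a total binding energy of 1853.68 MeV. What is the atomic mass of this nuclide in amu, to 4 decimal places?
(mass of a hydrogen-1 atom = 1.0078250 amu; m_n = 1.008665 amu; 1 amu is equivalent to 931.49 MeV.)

214.7940 amu

Mass defect = 1853.68 MeV / (931.49 MeV/amu) = 1.990016 amu
Constituent mass = 94(1.0078250) + 121(1.008665) = 216.7840150 amu
Atomic mass = 216.7840150 − 1.990016 = 214.7939990 amu ≈ 214.7940 amu (to 4 decimal places)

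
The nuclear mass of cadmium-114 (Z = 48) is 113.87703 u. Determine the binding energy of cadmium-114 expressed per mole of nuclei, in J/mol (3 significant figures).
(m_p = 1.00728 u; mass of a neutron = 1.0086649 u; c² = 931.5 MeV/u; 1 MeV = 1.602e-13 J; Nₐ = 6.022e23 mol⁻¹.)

Σm = 48·m_p + 66·m_n = 48.34944 + 66.5718834 = 114.9213234 u
Mass defect Δm = 114.9213234 − 113.87703 = 1.0442934 u
E_B = 1.0442934 × 931.5 = 972.759 MeV
Per nucleus in joules: 972.759 MeV × 1.602e-13 J/MeV = 1.5584e-10 J
Per mole: 1.5584e-10 J × 6.022e23 mol⁻¹ = 9.3847e+13 J/mol

9.38e+13 J/mol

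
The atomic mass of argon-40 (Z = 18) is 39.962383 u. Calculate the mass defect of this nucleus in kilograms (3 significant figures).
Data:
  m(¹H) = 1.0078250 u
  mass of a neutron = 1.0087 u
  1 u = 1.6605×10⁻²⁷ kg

Z = 18, so N = A − Z = 40 − 18 = 22.
Σm = 18·m(¹H) + 22·m_n = 18.1408500 + 22.1914 = 40.3322500 u
Δm = 40.3322500 − 39.962383 = 0.3698670 u
In SI units: 0.3698670 u × 1.6605×10⁻²⁷ kg/u = 6.1416e-28 kg

6.14e-28 kg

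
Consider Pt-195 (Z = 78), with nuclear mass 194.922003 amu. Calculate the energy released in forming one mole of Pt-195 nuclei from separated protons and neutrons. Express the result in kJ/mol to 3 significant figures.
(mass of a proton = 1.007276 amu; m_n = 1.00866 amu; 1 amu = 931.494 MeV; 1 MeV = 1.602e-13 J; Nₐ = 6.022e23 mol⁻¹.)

Σm = 78·m_p + 117·m_n = 78.567528 + 118.01322 = 196.580748 amu
Mass defect Δm = 196.580748 − 194.922003 = 1.658745 amu
Converting to energy: 1.658745 amu × 931.494 MeV/amu = 1545.11 MeV
Per nucleus in joules: 1545.11 MeV × 1.602e-13 J/MeV = 2.4753e-10 J
Per mole: 2.4753e-10 J × 6.022e23 mol⁻¹ = 1.4906e+14 J/mol

1.49e+11 kJ/mol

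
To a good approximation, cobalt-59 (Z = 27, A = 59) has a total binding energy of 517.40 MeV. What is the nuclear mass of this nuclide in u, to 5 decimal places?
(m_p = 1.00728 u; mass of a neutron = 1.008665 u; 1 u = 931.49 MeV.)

58.91839 u

Mass defect = 517.40 MeV / (931.49 MeV/u) = 0.5554542 u
Constituent mass = 27(1.00728) + 32(1.008665) = 59.473840 u
Nuclear mass = 59.473840 − 0.5554542 = 58.9183858 u ≈ 58.91839 u (to 5 decimal places)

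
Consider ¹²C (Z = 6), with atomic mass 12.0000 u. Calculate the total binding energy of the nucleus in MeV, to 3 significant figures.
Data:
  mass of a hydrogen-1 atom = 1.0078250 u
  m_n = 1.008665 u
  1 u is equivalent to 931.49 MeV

92.2 MeV

The nucleus contains 6 protons and 12 − 6 = 6 neutrons.
Total constituent mass: 6 × 1.0078250 + 6 × 1.008665 = 12.0989400 u
The mass defect is 12.0989400 − 12.0000 = 0.0989400 u.
Converting to energy: 0.0989400 u × 931.49 MeV/u = 92.1616 MeV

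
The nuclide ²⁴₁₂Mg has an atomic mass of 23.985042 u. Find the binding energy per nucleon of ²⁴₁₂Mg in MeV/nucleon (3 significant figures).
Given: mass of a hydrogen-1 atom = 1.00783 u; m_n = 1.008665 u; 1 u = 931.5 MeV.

Σm = 12·m(¹H) + 12·m_n = 12.09396 + 12.103980 = 24.197940 u
Mass defect Δm = 24.197940 − 23.985042 = 0.212898 u
E_B = 0.212898 × 931.5 = 198.314 MeV
Dividing by A = 24 gives 8.263 MeV per nucleon.

8.26 MeV/nucleon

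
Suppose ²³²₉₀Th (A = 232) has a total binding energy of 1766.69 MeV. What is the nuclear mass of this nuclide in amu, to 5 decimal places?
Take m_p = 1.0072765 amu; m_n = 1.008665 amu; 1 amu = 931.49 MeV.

Mass defect = 1766.69 MeV / (931.49 MeV/amu) = 1.8966280 amu
Constituent mass = 90(1.0072765) + 142(1.008665) = 233.8853150 amu
Nuclear mass = 233.8853150 − 1.8966280 = 231.9886870 amu ≈ 231.98869 amu (to 5 decimal places)

231.98869 amu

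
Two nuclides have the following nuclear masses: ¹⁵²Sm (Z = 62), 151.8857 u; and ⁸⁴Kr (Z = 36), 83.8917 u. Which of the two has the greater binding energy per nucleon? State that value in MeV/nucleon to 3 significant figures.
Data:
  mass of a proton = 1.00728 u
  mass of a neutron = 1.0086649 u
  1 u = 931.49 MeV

⁸⁴Kr; 8.72 MeV/nucleon

¹⁵²Sm: Σm = 62(1.00728) + 90(1.0086649) = 153.2312010 u; Δm = 1.3455010 u; E_B = 1253.32 MeV; E_B/A = 8.246 MeV
⁸⁴Kr: Σm = 36(1.00728) + 48(1.0086649) = 84.6779952 u; Δm = 0.7862952 u; E_B = 732.43 MeV; E_B/A = 8.719 MeV
⁸⁴Kr has the higher binding energy per nucleon, so it is the more tightly bound nucleus.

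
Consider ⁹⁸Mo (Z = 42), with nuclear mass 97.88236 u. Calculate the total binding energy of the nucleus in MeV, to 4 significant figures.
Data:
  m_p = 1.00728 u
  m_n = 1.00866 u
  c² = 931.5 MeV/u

846.1 MeV

Σm = 42·m_p + 56·m_n = 42.30576 + 56.48496 = 98.79072 u
Δm = 98.79072 − 97.88236 = 0.90836 u
Converting to energy: 0.90836 u × 931.5 MeV/u = 846.137 MeV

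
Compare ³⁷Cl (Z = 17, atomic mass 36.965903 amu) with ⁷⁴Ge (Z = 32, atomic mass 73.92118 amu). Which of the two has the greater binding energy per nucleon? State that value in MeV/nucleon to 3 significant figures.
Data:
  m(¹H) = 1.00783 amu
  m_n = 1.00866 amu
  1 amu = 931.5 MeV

³⁷Cl: Σm = 17(1.00783) + 20(1.00866) = 37.30631 amu; Δm = 0.340407 amu; E_B = 317.09 MeV; E_B/A = 8.570 MeV
⁷⁴Ge: Σm = 32(1.00783) + 42(1.00866) = 74.61428 amu; Δm = 0.69310 amu; E_B = 645.62 MeV; E_B/A = 8.7246 MeV
⁷⁴Ge has the higher binding energy per nucleon, so it is the more tightly bound nucleus.

⁷⁴Ge; 8.72 MeV/nucleon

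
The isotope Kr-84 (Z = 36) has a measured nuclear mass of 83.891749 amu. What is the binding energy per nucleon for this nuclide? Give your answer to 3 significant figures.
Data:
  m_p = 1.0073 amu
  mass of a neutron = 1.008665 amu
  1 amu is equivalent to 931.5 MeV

The nucleus contains 36 protons and 84 − 36 = 48 neutrons.
Σm = 36·m_p + 48·m_n = 36.2628 + 48.415920 = 84.678720 amu
The mass defect is 84.678720 − 83.891749 = 0.786971 amu.
E_B = 0.786971 × 931.5 = 733.063 MeV
Dividing by A = 84 gives 8.727 MeV per nucleon.

8.73 MeV/nucleon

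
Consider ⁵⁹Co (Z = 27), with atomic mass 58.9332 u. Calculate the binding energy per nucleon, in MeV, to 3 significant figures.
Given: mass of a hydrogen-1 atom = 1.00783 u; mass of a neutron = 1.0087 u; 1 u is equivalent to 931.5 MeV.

8.79 MeV/nucleon

The nucleus contains 27 protons and 59 − 27 = 32 neutrons.
Σm = 27·m(¹H) + 32·m_n = 27.21141 + 32.2784 = 59.48981 u
Δm = 59.48981 − 58.9332 = 0.55661 u
Binding energy = Δm·c² = 0.55661 × 931.5 MeV/u = 518.482 MeV
Per nucleon: 518.482 / 59 = 8.788 MeV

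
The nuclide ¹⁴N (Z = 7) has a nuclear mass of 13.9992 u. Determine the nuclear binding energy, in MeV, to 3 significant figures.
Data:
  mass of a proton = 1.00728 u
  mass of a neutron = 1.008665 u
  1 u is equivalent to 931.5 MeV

105 MeV

Z = 7, so N = A − Z = 14 − 7 = 7.
Σm = 7·m_p + 7·m_n = 7.05096 + 7.060655 = 14.111615 u
Mass defect Δm = 14.111615 − 13.9992 = 0.112415 u
Binding energy = Δm·c² = 0.112415 × 931.5 MeV/u = 104.715 MeV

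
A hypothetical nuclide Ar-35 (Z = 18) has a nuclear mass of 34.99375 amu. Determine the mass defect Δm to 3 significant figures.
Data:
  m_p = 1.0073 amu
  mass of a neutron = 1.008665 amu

0.285 amu

Mass of separated nucleons = 18(1.0073) + 17(1.008665) = 18.1314 + 17.147305 = 35.278705 amu
Δm = 35.278705 − 34.99375 = 0.284955 amu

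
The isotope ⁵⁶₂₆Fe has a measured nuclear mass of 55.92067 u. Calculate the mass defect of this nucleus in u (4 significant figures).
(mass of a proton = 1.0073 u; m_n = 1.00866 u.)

0.5289 u

Σm = 26·m_p + 30·m_n = 26.1898 + 30.25980 = 56.44960 u
Δm = 56.44960 − 55.92067 = 0.52893 u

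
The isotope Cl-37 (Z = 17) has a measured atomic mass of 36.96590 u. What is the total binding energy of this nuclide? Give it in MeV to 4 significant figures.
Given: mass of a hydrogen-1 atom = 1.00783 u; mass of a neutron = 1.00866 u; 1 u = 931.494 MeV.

317.1 MeV

Σm = 17·m(¹H) + 20·m_n = 17.13311 + 20.17320 = 37.30631 u
Mass defect Δm = 37.30631 − 36.96590 = 0.34041 u
E_B = 0.34041 × 931.494 = 317.090 MeV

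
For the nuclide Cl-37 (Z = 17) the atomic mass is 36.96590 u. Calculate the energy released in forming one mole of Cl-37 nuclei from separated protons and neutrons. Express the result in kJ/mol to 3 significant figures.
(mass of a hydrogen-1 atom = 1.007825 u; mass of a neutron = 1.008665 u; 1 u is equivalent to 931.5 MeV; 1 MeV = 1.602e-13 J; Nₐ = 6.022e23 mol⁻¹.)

Total constituent mass: 17 × 1.007825 + 20 × 1.008665 = 37.306325 u
The mass defect is 37.306325 − 36.96590 = 0.340425 u.
E_B = 0.340425 × 931.5 = 317.106 MeV
Per nucleus in joules: 317.106 MeV × 1.602e-13 J/MeV = 5.0800e-11 J
Per mole: 5.0800e-11 J × 6.022e23 mol⁻¹ = 3.0592e+13 J/mol

3.06e+10 kJ/mol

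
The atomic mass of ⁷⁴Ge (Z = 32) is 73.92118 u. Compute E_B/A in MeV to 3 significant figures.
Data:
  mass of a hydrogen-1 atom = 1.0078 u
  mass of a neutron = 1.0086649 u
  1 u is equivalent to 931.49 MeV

8.72 MeV/nucleon

With 32 protons and 42 neutrons (A = 74):
Mass of separated nucleons = 32(1.0078) + 42(1.0086649) = 32.2496 + 42.3639258 = 74.6135258 u
Mass defect Δm = 74.6135258 − 73.92118 = 0.6923458 u
Binding energy = Δm·c² = 0.6923458 × 931.49 MeV/u = 644.913 MeV
Dividing by A = 74 gives 8.715 MeV per nucleon.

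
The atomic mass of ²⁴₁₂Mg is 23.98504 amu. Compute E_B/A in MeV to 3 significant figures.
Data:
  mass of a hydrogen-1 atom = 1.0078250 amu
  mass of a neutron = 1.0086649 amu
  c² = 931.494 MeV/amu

8.26 MeV/nucleon

Z = 12, so N = A − Z = 24 − 12 = 12.
Total constituent mass: 12 × 1.0078250 + 12 × 1.0086649 = 24.1978788 amu
Δm = 24.1978788 − 23.98504 = 0.2128388 amu
Converting to energy: 0.2128388 amu × 931.494 MeV/amu = 198.258 MeV
Per nucleon: 198.258 / 24 = 8.261 MeV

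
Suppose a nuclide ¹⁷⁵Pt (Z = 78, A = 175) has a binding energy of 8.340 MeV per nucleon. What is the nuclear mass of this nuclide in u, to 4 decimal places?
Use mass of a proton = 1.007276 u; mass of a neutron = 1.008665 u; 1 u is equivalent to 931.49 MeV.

174.8412 u

Total binding energy = 175 × 8.340 = 1459.500 MeV
Mass defect = 1459.500 MeV / (931.49 MeV/u) = 1.566845 u
Constituent mass = 78(1.007276) + 97(1.008665) = 176.408033 u
Nuclear mass = 176.408033 − 1.566845 = 174.841188 u ≈ 174.8412 u (to 4 decimal places)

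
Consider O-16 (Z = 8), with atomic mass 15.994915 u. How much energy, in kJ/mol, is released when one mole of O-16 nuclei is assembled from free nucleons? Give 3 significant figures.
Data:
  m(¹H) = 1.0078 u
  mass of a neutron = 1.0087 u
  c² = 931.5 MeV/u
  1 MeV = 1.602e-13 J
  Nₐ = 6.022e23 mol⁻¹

Mass of separated nucleons = 8(1.0078) + 8(1.0087) = 8.0624 + 8.0696 = 16.1320 u
The mass defect is 16.1320 − 15.994915 = 0.137085 u.
E_B = 0.137085 × 931.5 = 127.695 MeV
Per nucleus in joules: 127.695 MeV × 1.602e-13 J/MeV = 2.0457e-11 J
Per mole: 2.0457e-11 J × 6.022e23 mol⁻¹ = 1.2319e+13 J/mol

1.23e+10 kJ/mol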